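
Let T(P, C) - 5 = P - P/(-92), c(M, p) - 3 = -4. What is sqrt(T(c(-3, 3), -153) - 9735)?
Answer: I*sqrt(20590819)/46 ≈ 98.646*I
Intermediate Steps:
c(M, p) = -1 (c(M, p) = 3 - 4 = -1)
T(P, C) = 5 + 93*P/92 (T(P, C) = 5 + (P - P/(-92)) = 5 + (P - P*(-1)/92) = 5 + (P - (-1)*P/92) = 5 + (P + P/92) = 5 + 93*P/92)
sqrt(T(c(-3, 3), -153) - 9735) = sqrt((5 + (93/92)*(-1)) - 9735) = sqrt((5 - 93/92) - 9735) = sqrt(367/92 - 9735) = sqrt(-895253/92) = I*sqrt(20590819)/46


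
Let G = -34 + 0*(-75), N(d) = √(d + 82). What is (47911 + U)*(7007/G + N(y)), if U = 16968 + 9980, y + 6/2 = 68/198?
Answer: -524537013/34 + 24953*√86405/11 ≈ -1.4761e+7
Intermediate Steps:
y = -263/99 (y = -3 + 68/198 = -3 + 68*(1/198) = -3 + 34/99 = -263/99 ≈ -2.6566)
N(d) = √(82 + d)
G = -34 (G = -34 + 0 = -34)
U = 26948
(47911 + U)*(7007/G + N(y)) = (47911 + 26948)*(7007/(-34) + √(82 - 263/99)) = 74859*(7007*(-1/34) + √(7855/99)) = 74859*(-7007/34 + √86405/33) = -524537013/34 + 24953*√86405/11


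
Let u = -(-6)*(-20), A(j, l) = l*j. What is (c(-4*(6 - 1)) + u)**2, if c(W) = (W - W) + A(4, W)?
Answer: 40000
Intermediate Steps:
A(j, l) = j*l
c(W) = 4*W (c(W) = (W - W) + 4*W = 0 + 4*W = 4*W)
u = -120 (u = -1*120 = -120)
(c(-4*(6 - 1)) + u)**2 = (4*(-4*(6 - 1)) - 120)**2 = (4*(-4*5) - 120)**2 = (4*(-20) - 120)**2 = (-80 - 120)**2 = (-200)**2 = 40000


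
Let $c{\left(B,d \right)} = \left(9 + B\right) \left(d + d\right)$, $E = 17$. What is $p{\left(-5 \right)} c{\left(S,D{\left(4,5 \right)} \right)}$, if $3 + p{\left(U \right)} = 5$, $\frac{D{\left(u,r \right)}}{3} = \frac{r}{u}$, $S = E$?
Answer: $390$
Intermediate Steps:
$S = 17$
$D{\left(u,r \right)} = \frac{3 r}{u}$ ($D{\left(u,r \right)} = 3 \frac{r}{u} = \frac{3 r}{u}$)
$p{\left(U \right)} = 2$ ($p{\left(U \right)} = -3 + 5 = 2$)
$c{\left(B,d \right)} = 2 d \left(9 + B\right)$ ($c{\left(B,d \right)} = \left(9 + B\right) 2 d = 2 d \left(9 + B\right)$)
$p{\left(-5 \right)} c{\left(S,D{\left(4,5 \right)} \right)} = 2 \cdot 2 \cdot 3 \cdot 5 \cdot \frac{1}{4} \left(9 + 17\right) = 2 \cdot 2 \cdot 3 \cdot 5 \cdot \frac{1}{4} \cdot 26 = 2 \cdot 2 \cdot \frac{15}{4} \cdot 26 = 2 \cdot 195 = 390$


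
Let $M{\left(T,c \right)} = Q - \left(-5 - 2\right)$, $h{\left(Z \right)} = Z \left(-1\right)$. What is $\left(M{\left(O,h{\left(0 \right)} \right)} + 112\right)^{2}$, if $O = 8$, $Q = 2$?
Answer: $14641$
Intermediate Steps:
$h{\left(Z \right)} = - Z$
$M{\left(T,c \right)} = 9$ ($M{\left(T,c \right)} = 2 - \left(-5 - 2\right) = 2 - -7 = 2 + 7 = 9$)
$\left(M{\left(O,h{\left(0 \right)} \right)} + 112\right)^{2} = \left(9 + 112\right)^{2} = 121^{2} = 14641$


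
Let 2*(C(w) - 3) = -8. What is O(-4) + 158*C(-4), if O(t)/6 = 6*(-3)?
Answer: -266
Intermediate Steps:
O(t) = -108 (O(t) = 6*(6*(-3)) = 6*(-18) = -108)
C(w) = -1 (C(w) = 3 + (1/2)*(-8) = 3 - 4 = -1)
O(-4) + 158*C(-4) = -108 + 158*(-1) = -108 - 158 = -266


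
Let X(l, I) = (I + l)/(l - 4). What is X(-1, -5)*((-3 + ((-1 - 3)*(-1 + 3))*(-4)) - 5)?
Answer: 144/5 ≈ 28.800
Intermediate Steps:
X(l, I) = (I + l)/(-4 + l)
X(-1, -5)*((-3 + ((-1 - 3)*(-1 + 3))*(-4)) - 5) = ((-5 - 1)/(-4 - 1))*((-3 + ((-1 - 3)*(-1 + 3))*(-4)) - 5) = (-6/(-5))*((-3 - 4*2*(-4)) - 5) = (-⅕*(-6))*((-3 - 8*(-4)) - 5) = 6*((-3 + 32) - 5)/5 = 6*(29 - 5)/5 = (6/5)*24 = 144/5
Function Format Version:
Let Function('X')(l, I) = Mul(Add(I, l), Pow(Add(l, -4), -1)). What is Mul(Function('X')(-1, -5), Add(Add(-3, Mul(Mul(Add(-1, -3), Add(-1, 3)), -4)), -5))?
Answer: Rational(144, 5) ≈ 28.800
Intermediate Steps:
Function('X')(l, I) = Mul(Pow(Add(-4, l), -1), Add(I, l)) (Function('X')(l, I) = Mul(Add(I, l), Pow(Add(-4, l), -1)) = Mul(Pow(Add(-4, l), -1), Add(I, l)))
Mul(Function('X')(-1, -5), Add(Add(-3, Mul(Mul(Add(-1, -3), Add(-1, 3)), -4)), -5)) = Mul(Mul(Pow(Add(-4, -1), -1), Add(-5, -1)), Add(Add(-3, Mul(Mul(Add(-1, -3), Add(-1, 3)), -4)), -5)) = Mul(Mul(Pow(-5, -1), -6), Add(Add(-3, Mul(Mul(-4, 2), -4)), -5)) = Mul(Mul(Rational(-1, 5), -6), Add(Add(-3, Mul(-8, -4)), -5)) = Mul(Rational(6, 5), Add(Add(-3, 32), -5)) = Mul(Rational(6, 5), Add(29, -5)) = Mul(Rational(6, 5), 24) = Rational(144, 5)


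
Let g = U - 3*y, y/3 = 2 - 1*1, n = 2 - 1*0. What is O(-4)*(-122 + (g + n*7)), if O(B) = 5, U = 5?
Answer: -560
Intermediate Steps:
n = 2 (n = 2 + 0 = 2)
y = 3 (y = 3*(2 - 1*1) = 3*(2 - 1) = 3*1 = 3)
g = -4 (g = 5 - 3*3 = 5 - 9 = -4)
O(-4)*(-122 + (g + n*7)) = 5*(-122 + (-4 + 2*7)) = 5*(-122 + (-4 + 14)) = 5*(-122 + 10) = 5*(-112) = -560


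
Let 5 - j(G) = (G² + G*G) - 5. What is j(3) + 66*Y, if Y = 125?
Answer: 8242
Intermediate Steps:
j(G) = 10 - 2*G² (j(G) = 5 - ((G² + G*G) - 5) = 5 - ((G² + G²) - 5) = 5 - (2*G² - 5) = 5 - (-5 + 2*G²) = 5 + (5 - 2*G²) = 10 - 2*G²)
j(3) + 66*Y = (10 - 2*3²) + 66*125 = (10 - 2*9) + 8250 = (10 - 18) + 8250 = -8 + 8250 = 8242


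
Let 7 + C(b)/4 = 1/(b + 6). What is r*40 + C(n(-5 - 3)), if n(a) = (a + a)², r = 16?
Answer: 80174/131 ≈ 612.02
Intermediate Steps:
n(a) = 4*a² (n(a) = (2*a)² = 4*a²)
C(b) = -28 + 4/(6 + b) (C(b) = -28 + 4/(b + 6) = -28 + 4/(6 + b))
r*40 + C(n(-5 - 3)) = 16*40 + 4*(-41 - 28*(-5 - 3)²)/(6 + 4*(-5 - 3)²) = 640 + 4*(-41 - 28*(-8)²)/(6 + 4*(-8)²) = 640 + 4*(-41 - 28*64)/(6 + 4*64) = 640 + 4*(-41 - 7*256)/(6 + 256) = 640 + 4*(-41 - 1792)/262 = 640 + 4*(1/262)*(-1833) = 640 - 3666/131 = 80174/131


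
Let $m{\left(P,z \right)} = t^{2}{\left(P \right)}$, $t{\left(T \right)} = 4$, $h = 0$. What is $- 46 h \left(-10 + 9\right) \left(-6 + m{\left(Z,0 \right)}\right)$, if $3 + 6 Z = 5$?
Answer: $0$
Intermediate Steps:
$Z = \frac{1}{3}$ ($Z = - \frac{1}{2} + \frac{1}{6} \cdot 5 = - \frac{1}{2} + \frac{5}{6} = \frac{1}{3} \approx 0.33333$)
$m{\left(P,z \right)} = 16$ ($m{\left(P,z \right)} = 4^{2} = 16$)
$- 46 h \left(-10 + 9\right) \left(-6 + m{\left(Z,0 \right)}\right) = \left(-46\right) 0 \left(-10 + 9\right) \left(-6 + 16\right) = 0 \left(\left(-1\right) 10\right) = 0 \left(-10\right) = 0$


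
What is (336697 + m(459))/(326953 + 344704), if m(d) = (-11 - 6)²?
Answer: 336986/671657 ≈ 0.50172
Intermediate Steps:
m(d) = 289 (m(d) = (-17)² = 289)
(336697 + m(459))/(326953 + 344704) = (336697 + 289)/(326953 + 344704) = 336986/671657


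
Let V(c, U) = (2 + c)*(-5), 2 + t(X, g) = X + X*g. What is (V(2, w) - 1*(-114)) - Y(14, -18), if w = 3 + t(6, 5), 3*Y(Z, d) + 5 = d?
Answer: 305/3 ≈ 101.67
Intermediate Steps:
Y(Z, d) = -5/3 + d/3
t(X, g) = -2 + X + X*g (t(X, g) = -2 + (X + X*g) = -2 + X + X*g)
w = 37 (w = 3 + (-2 + 6 + 6*5) = 3 + (-2 + 6 + 30) = 3 + 34 = 37)
V(c, U) = -10 - 5*c
(V(2, w) - 1*(-114)) - Y(14, -18) = ((-10 - 5*2) - 1*(-114)) - (-5/3 + (⅓)*(-18)) = ((-10 - 10) + 114) - (-5/3 - 6) = (-20 + 114) - 1*(-23/3) = 94 + 23/3 = 305/3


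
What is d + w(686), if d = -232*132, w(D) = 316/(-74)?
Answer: -1133246/37 ≈ -30628.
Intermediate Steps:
w(D) = -158/37 (w(D) = 316*(-1/74) = -158/37)
d = -30624
d + w(686) = -30624 - 158/37 = -1133246/37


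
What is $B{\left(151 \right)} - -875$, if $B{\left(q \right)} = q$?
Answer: $1026$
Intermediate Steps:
$B{\left(151 \right)} - -875 = 151 - -875 = 151 + \left(-866 + \left(-7499 + 9240\right)\right) = 151 + \left(-866 + 1741\right) = 151 + 875 = 1026$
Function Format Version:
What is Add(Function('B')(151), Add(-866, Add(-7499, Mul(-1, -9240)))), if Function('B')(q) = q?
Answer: 1026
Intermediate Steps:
Add(Function('B')(151), Add(-866, Add(-7499, Mul(-1, -9240)))) = Add(151, Add(-866, Add(-7499, Mul(-1, -9240)))) = Add(151, Add(-866, Add(-7499, 9240))) = Add(151, Add(-866, 1741)) = Add(151, 875) = 1026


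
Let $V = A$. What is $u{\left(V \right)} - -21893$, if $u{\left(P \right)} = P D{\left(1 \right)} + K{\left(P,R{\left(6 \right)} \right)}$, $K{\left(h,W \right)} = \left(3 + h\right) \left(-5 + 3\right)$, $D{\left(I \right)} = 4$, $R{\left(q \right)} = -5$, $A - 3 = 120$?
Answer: $22133$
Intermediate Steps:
$A = 123$ ($A = 3 + 120 = 123$)
$V = 123$
$K{\left(h,W \right)} = -6 - 2 h$ ($K{\left(h,W \right)} = \left(3 + h\right) \left(-2\right) = -6 - 2 h$)
$u{\left(P \right)} = -6 + 2 P$ ($u{\left(P \right)} = P 4 - \left(6 + 2 P\right) = 4 P - \left(6 + 2 P\right) = -6 + 2 P$)
$u{\left(V \right)} - -21893 = \left(-6 + 2 \cdot 123\right) - -21893 = \left(-6 + 246\right) + 21893 = 240 + 21893 = 22133$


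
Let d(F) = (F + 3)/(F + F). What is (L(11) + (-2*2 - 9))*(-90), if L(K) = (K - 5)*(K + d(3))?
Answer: -5310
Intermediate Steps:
d(F) = (3 + F)/(2*F) (d(F) = (3 + F)/((2*F)) = (3 + F)*(1/(2*F)) = (3 + F)/(2*F))
L(K) = (1 + K)*(-5 + K) (L(K) = (K - 5)*(K + (½)*(3 + 3)/3) = (-5 + K)*(K + (½)*(⅓)*6) = (-5 + K)*(K + 1) = (-5 + K)*(1 + K) = (1 + K)*(-5 + K))
(L(11) + (-2*2 - 9))*(-90) = ((-5 + 11² - 4*11) + (-2*2 - 9))*(-90) = ((-5 + 121 - 44) + (-4 - 9))*(-90) = (72 - 13)*(-90) = 59*(-90) = -5310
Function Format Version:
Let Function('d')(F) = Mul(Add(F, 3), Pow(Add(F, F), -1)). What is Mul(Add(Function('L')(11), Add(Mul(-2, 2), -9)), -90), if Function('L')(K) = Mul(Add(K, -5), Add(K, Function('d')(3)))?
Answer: -5310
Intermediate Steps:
Function('d')(F) = Mul(Rational(1, 2), Pow(F, -1), Add(3, F)) (Function('d')(F) = Mul(Add(3, F), Pow(Mul(2, F), -1)) = Mul(Add(3, F), Mul(Rational(1, 2), Pow(F, -1))) = Mul(Rational(1, 2), Pow(F, -1), Add(3, F)))
Function('L')(K) = Mul(Add(1, K), Add(-5, K)) (Function('L')(K) = Mul(Add(K, -5), Add(K, Mul(Rational(1, 2), Pow(3, -1), Add(3, 3)))) = Mul(Add(-5, K), Add(K, Mul(Rational(1, 2), Rational(1, 3), 6))) = Mul(Add(-5, K), Add(K, 1)) = Mul(Add(-5, K), Add(1, K)) = Mul(Add(1, K), Add(-5, K)))
Mul(Add(Function('L')(11), Add(Mul(-2, 2), -9)), -90) = Mul(Add(Add(-5, Pow(11, 2), Mul(-4, 11)), Add(Mul(-2, 2), -9)), -90) = Mul(Add(Add(-5, 121, -44), Add(-4, -9)), -90) = Mul(Add(72, -13), -90) = Mul(59, -90) = -5310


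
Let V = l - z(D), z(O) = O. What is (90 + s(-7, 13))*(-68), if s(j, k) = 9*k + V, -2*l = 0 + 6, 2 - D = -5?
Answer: -13396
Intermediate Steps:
D = 7 (D = 2 - 1*(-5) = 2 + 5 = 7)
l = -3 (l = -(0 + 6)/2 = -½*6 = -3)
V = -10 (V = -3 - 1*7 = -3 - 7 = -10)
s(j, k) = -10 + 9*k (s(j, k) = 9*k - 10 = -10 + 9*k)
(90 + s(-7, 13))*(-68) = (90 + (-10 + 9*13))*(-68) = (90 + (-10 + 117))*(-68) = (90 + 107)*(-68) = 197*(-68) = -13396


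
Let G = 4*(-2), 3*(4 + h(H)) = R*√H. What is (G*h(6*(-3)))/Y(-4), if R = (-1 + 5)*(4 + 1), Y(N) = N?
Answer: -8 + 40*I*√2 ≈ -8.0 + 56.569*I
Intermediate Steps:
R = 20 (R = 4*5 = 20)
h(H) = -4 + 20*√H/3 (h(H) = -4 + (20*√H)/3 = -4 + 20*√H/3)
G = -8
(G*h(6*(-3)))/Y(-4) = -8*(-4 + 20*√(6*(-3))/3)/(-4) = -8*(-4 + 20*√(-18)/3)*(-¼) = -8*(-4 + 20*(3*I*√2)/3)*(-¼) = -8*(-4 + 20*I*√2)*(-¼) = (32 - 160*I*√2)*(-¼) = -8 + 40*I*√2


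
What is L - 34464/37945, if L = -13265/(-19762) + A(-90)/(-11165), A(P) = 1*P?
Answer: -383389396699/1674457677970 ≈ -0.22896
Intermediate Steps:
A(P) = P
L = 29976461/44128546 (L = -13265/(-19762) - 90/(-11165) = -13265*(-1/19762) - 90*(-1/11165) = 13265/19762 + 18/2233 = 29976461/44128546 ≈ 0.67930)
L - 34464/37945 = 29976461/44128546 - 34464/37945 = -383389396699/1674457677970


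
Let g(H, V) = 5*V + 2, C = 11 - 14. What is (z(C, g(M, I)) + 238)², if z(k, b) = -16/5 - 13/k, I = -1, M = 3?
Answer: 12866569/225 ≈ 57185.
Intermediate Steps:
C = -3
g(H, V) = 2 + 5*V
z(k, b) = -16/5 - 13/k (z(k, b) = -16*⅕ - 13/k = -16/5 - 13/k)
(z(C, g(M, I)) + 238)² = ((-16/5 - 13/(-3)) + 238)² = ((-16/5 - 13*(-⅓)) + 238)² = ((-16/5 + 13/3) + 238)² = (17/15 + 238)² = (3587/15)² = 12866569/225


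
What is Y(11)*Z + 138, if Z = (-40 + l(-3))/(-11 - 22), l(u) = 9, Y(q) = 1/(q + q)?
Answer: 100219/726 ≈ 138.04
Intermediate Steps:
Y(q) = 1/(2*q)
Z = 31/33 (Z = (-40 + 9)/(-11 - 22) = -31/(-33) = -31*(-1/33) = 31/33 ≈ 0.93939)
Y(11)*Z + 138 = ((½)/11)*(31/33) + 138 = ((½)*(1/11))*(31/33) + 138 = (1/22)*(31/33) + 138 = 31/726 + 138 = 100219/726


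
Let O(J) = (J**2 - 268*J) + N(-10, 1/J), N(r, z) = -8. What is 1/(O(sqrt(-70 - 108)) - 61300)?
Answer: I/(2*(-30743*I + 134*sqrt(178))) ≈ -1.6209e-5 + 9.426e-7*I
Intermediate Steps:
O(J) = -8 + J**2 - 268*J (O(J) = (J**2 - 268*J) - 8 = -8 + J**2 - 268*J)
1/(O(sqrt(-70 - 108)) - 61300) = 1/((-8 + (sqrt(-70 - 108))**2 - 268*sqrt(-70 - 108)) - 61300) = 1/((-8 + (sqrt(-178))**2 - 268*I*sqrt(178)) - 61300) = 1/((-8 + (I*sqrt(178))**2 - 268*I*sqrt(178)) - 61300) = 1/((-8 - 178 - 268*I*sqrt(178)) - 61300) = 1/((-186 - 268*I*sqrt(178)) - 61300) = 1/(-61486 - 268*I*sqrt(178))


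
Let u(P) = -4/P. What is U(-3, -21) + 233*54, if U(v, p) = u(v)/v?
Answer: 113234/9 ≈ 12582.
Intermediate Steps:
U(v, p) = -4/v² (U(v, p) = (-4/v)/v = -4/v²)
U(-3, -21) + 233*54 = -4/(-3)² + 233*54 = -4*⅑ + 12582 = -4/9 + 12582 = 113234/9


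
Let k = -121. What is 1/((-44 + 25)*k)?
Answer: 1/2299 ≈ 0.00043497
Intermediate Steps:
1/((-44 + 25)*k) = 1/((-44 + 25)*(-121)) = 1/(-19*(-121)) = 1/2299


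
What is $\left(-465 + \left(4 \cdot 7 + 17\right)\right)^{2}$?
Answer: $176400$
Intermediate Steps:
$\left(-465 + \left(4 \cdot 7 + 17\right)\right)^{2} = \left(-465 + \left(28 + 17\right)\right)^{2} = \left(-465 + 45\right)^{2} = \left(-420\right)^{2} = 176400$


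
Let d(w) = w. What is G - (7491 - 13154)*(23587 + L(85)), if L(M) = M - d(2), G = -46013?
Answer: 133997197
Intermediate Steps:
L(M) = -2 + M (L(M) = M - 1*2 = M - 2 = -2 + M)
G - (7491 - 13154)*(23587 + L(85)) = -46013 - (7491 - 13154)*(23587 + (-2 + 85)) = -46013 - (-5663)*(23587 + 83) = -46013 - (-5663)*23670 = -46013 - 1*(-134043210) = -46013 + 134043210 = 133997197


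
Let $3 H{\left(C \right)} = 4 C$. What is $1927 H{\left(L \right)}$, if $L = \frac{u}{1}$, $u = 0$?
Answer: $0$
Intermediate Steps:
$L = 0$ ($L = \frac{0}{1} = 0 \cdot 1 = 0$)
$H{\left(C \right)} = \frac{4 C}{3}$
$1927 H{\left(L \right)} = 1927 \cdot \frac{4}{3} \cdot 0 = 1927 \cdot 0 = 0$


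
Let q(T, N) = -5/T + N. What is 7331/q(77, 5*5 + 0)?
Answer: 564487/1920 ≈ 294.00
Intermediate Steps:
q(T, N) = N - 5/T (q(T, N) = -5/T + N = N - 5/T)
7331/q(77, 5*5 + 0) = 7331/((5*5 + 0) - 5/77) = 7331/((25 + 0) - 5*1/77) = 7331/(25 - 5/77) = 7331/(1920/77) = 7331*(77/1920) = 564487/1920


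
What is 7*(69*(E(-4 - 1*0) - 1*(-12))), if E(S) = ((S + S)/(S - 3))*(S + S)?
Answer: 1380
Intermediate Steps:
E(S) = 4*S²/(-3 + S) (E(S) = ((2*S)/(-3 + S))*(2*S) = (2*S/(-3 + S))*(2*S) = 4*S²/(-3 + S))
7*(69*(E(-4 - 1*0) - 1*(-12))) = 7*(69*(4*(-4 - 1*0)²/(-3 + (-4 - 1*0)) - 1*(-12))) = 7*(69*(4*(-4 + 0)²/(-3 + (-4 + 0)) + 12)) = 7*(69*(4*(-4)²/(-3 - 4) + 12)) = 7*(69*(4*16/(-7) + 12)) = 7*(69*(4*16*(-⅐) + 12)) = 7*(69*(-64/7 + 12)) = 7*(69*(20/7)) = 7*(1380/7) = 1380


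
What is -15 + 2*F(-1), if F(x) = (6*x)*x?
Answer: -3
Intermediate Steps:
F(x) = 6*x**2
-15 + 2*F(-1) = -15 + 2*(6*(-1)**2) = -15 + 2*(6*1) = -15 + 2*6 = -15 + 12 = -3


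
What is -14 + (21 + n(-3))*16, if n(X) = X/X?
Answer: 338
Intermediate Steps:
n(X) = 1
-14 + (21 + n(-3))*16 = -14 + (21 + 1)*16 = -14 + 22*16 = -14 + 352 = 338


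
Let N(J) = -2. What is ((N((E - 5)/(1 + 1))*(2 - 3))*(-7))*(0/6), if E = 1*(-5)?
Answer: 0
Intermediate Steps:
E = -5
((N((E - 5)/(1 + 1))*(2 - 3))*(-7))*(0/6) = (-2*(2 - 3)*(-7))*(0/6) = (-2*(-1)*(-7))*(0*(⅙)) = (2*(-7))*0 = -14*0 = 0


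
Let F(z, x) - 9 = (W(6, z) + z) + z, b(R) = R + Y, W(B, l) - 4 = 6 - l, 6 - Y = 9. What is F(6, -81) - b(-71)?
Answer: 99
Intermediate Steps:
Y = -3 (Y = 6 - 1*9 = 6 - 9 = -3)
W(B, l) = 10 - l (W(B, l) = 4 + (6 - l) = 10 - l)
b(R) = -3 + R (b(R) = R - 3 = -3 + R)
F(z, x) = 19 + z (F(z, x) = 9 + (((10 - z) + z) + z) = 9 + (10 + z) = 19 + z)
F(6, -81) - b(-71) = (19 + 6) - (-3 - 71) = 25 - 1*(-74) = 25 + 74 = 99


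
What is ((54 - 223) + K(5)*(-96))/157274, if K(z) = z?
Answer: -649/157274 ≈ -0.0041266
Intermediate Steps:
((54 - 223) + K(5)*(-96))/157274 = ((54 - 223) + 5*(-96))/157274 = (-169 - 480)*(1/157274) = -649*1/157274 = -649/157274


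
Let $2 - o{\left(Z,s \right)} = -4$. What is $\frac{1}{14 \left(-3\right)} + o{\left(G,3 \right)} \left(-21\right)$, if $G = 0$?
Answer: $- \frac{5293}{42} \approx -126.02$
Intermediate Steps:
$o{\left(Z,s \right)} = 6$ ($o{\left(Z,s \right)} = 2 - -4 = 2 + 4 = 6$)
$\frac{1}{14 \left(-3\right)} + o{\left(G,3 \right)} \left(-21\right) = \frac{1}{14 \left(-3\right)} + 6 \left(-21\right) = \frac{1}{-42} - 126 = - \frac{1}{42} - 126 = - \frac{5293}{42}$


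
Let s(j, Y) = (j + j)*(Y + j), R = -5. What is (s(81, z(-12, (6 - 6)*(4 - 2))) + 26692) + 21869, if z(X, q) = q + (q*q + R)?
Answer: 60873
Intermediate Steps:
z(X, q) = -5 + q + q² (z(X, q) = q + (q*q - 5) = q + (q² - 5) = q + (-5 + q²) = -5 + q + q²)
s(j, Y) = 2*j*(Y + j) (s(j, Y) = (2*j)*(Y + j) = 2*j*(Y + j))
(s(81, z(-12, (6 - 6)*(4 - 2))) + 26692) + 21869 = (2*81*((-5 + (6 - 6)*(4 - 2) + ((6 - 6)*(4 - 2))²) + 81) + 26692) + 21869 = (2*81*((-5 + 0*2 + (0*2)²) + 81) + 26692) + 21869 = (2*81*((-5 + 0 + 0²) + 81) + 26692) + 21869 = (2*81*((-5 + 0 + 0) + 81) + 26692) + 21869 = (2*81*(-5 + 81) + 26692) + 21869 = (2*81*76 + 26692) + 21869 = (12312 + 26692) + 21869 = 39004 + 21869 = 60873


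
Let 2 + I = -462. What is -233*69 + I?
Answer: -16541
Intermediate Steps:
I = -464 (I = -2 - 462 = -464)
-233*69 + I = -233*69 - 464 = -16077 - 464 = -16541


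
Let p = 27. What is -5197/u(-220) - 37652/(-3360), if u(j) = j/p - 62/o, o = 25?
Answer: 1507113931/3013080 ≈ 500.19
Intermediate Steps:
u(j) = -62/25 + j/27 (u(j) = j/27 - 62/25 = -62/25 + j/27)
-5197/u(-220) - 37652/(-3360) = -5197/(-62/25 + (1/27)*(-220)) - 37652/(-3360) = -5197/(-62/25 - 220/27) - 37652*(-1/3360) = -5197/(-7174/675) + 9413/840 = -5197*(-675/7174) + 9413/840 = 3507975/7174 + 9413/840 = 1507113931/3013080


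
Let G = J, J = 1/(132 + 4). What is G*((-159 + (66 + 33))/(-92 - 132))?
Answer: 15/7616 ≈ 0.0019695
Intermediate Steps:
J = 1/136 ≈ 0.0073529
G = 1/136 ≈ 0.0073529
G*((-159 + (66 + 33))/(-92 - 132)) = ((-159 + (66 + 33))/(-92 - 132))/136 = ((-159 + 99)/(-224))/136 = (-60*(-1/224))/136 = (1/136)*(15/56) = 15/7616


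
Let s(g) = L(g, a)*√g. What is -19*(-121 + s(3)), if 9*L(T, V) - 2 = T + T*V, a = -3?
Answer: 2299 + 76*√3/9 ≈ 2313.6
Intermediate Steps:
L(T, V) = 2/9 + T/9 + T*V/9 (L(T, V) = 2/9 + (T + T*V)/9 = 2/9 + (T/9 + T*V/9) = 2/9 + T/9 + T*V/9)
s(g) = √g*(2/9 - 2*g/9) (s(g) = (2/9 + g/9 + (⅑)*g*(-3))*√g = (2/9 + g/9 - g/3)*√g = (2/9 - 2*g/9)*√g = √g*(2/9 - 2*g/9))
-19*(-121 + s(3)) = -19*(-121 + 2*√3*(1 - 1*3)/9) = -19*(-121 + 2*√3*(1 - 3)/9) = -19*(-121 + (2/9)*√3*(-2)) = -19*(-121 - 4*√3/9) = 2299 + 76*√3/9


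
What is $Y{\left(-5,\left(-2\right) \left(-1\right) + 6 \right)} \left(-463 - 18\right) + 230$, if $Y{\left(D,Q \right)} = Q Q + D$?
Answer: $-28149$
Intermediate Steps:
$Y{\left(D,Q \right)} = D + Q^{2}$ ($Y{\left(D,Q \right)} = Q^{2} + D = D + Q^{2}$)
$Y{\left(-5,\left(-2\right) \left(-1\right) + 6 \right)} \left(-463 - 18\right) + 230 = \left(-5 + \left(\left(-2\right) \left(-1\right) + 6\right)^{2}\right) \left(-463 - 18\right) + 230 = \left(-5 + \left(2 + 6\right)^{2}\right) \left(-463 - 18\right) + 230 = \left(-5 + 8^{2}\right) \left(-481\right) + 230 = \left(-5 + 64\right) \left(-481\right) + 230 = 59 \left(-481\right) + 230 = -28379 + 230 = -28149$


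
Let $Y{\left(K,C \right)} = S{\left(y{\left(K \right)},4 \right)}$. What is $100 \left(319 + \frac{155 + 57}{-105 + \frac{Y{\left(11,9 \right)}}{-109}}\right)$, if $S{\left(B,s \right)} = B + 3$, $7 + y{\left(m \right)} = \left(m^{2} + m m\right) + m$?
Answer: $\frac{185363900}{5847} \approx 31702.0$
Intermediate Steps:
$y{\left(m \right)} = -7 + m + 2 m^{2}$ ($y{\left(m \right)} = -7 + \left(\left(m^{2} + m m\right) + m\right) = -7 + \left(\left(m^{2} + m^{2}\right) + m\right) = -7 + \left(2 m^{2} + m\right) = -7 + \left(m + 2 m^{2}\right) = -7 + m + 2 m^{2}$)
$S{\left(B,s \right)} = 3 + B$
$Y{\left(K,C \right)} = -4 + K + 2 K^{2}$ ($Y{\left(K,C \right)} = 3 + \left(-7 + K + 2 K^{2}\right) = -4 + K + 2 K^{2}$)
$100 \left(319 + \frac{155 + 57}{-105 + \frac{Y{\left(11,9 \right)}}{-109}}\right) = 100 \left(319 + \frac{155 + 57}{-105 + \frac{-4 + 11 + 2 \cdot 11^{2}}{-109}}\right) = 100 \left(319 + \frac{212}{-105 + \left(-4 + 11 + 2 \cdot 121\right) \left(- \frac{1}{109}\right)}\right) = 100 \left(319 + \frac{212}{-105 + \left(-4 + 11 + 242\right) \left(- \frac{1}{109}\right)}\right) = 100 \left(319 + \frac{212}{-105 + 249 \left(- \frac{1}{109}\right)}\right) = 100 \left(319 + \frac{212}{-105 - \frac{249}{109}}\right) = 100 \left(319 + \frac{212}{- \frac{11694}{109}}\right) = 100 \left(319 + 212 \left(- \frac{109}{11694}\right)\right) = 100 \left(319 - \frac{11554}{5847}\right) = 100 \cdot \frac{1853639}{5847} = \frac{185363900}{5847}$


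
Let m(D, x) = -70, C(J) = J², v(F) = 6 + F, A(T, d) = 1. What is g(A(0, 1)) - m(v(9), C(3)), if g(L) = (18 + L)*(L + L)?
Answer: 108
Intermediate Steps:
g(L) = 2*L*(18 + L) (g(L) = (18 + L)*(2*L) = 2*L*(18 + L))
g(A(0, 1)) - m(v(9), C(3)) = 2*1*(18 + 1) - 1*(-70) = 2*1*19 + 70 = 38 + 70 = 108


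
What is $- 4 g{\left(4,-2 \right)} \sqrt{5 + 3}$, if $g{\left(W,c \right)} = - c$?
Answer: $- 16 \sqrt{2} \approx -22.627$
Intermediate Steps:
$- 4 g{\left(4,-2 \right)} \sqrt{5 + 3} = - 4 \left(\left(-1\right) \left(-2\right)\right) \sqrt{5 + 3} = \left(-4\right) 2 \sqrt{8} = - 8 \cdot 2 \sqrt{2} = - 16 \sqrt{2}$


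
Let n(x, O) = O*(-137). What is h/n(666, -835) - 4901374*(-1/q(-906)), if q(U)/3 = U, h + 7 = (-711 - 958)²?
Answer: -276560771479/155462805 ≈ -1779.0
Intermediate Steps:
h = 2785554 (h = -7 + (-711 - 958)² = -7 + (-1669)² = -7 + 2785561 = 2785554)
q(U) = 3*U
n(x, O) = -137*O
h/n(666, -835) - 4901374*(-1/q(-906)) = 2785554/((-137*(-835))) - 4901374/((-3*(-906))) = 2785554/114395 - 4901374/((-1*(-2718))) = 2785554*(1/114395) - 4901374/2718 = 2785554/114395 - 4901374*1/2718 = 2785554/114395 - 2450687/1359 = -276560771479/155462805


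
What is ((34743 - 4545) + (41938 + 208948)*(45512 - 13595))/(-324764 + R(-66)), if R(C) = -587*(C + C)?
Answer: -400377933/12364 ≈ -32383.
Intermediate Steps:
R(C) = -1174*C
((34743 - 4545) + (41938 + 208948)*(45512 - 13595))/(-324764 + R(-66)) = ((34743 - 4545) + (41938 + 208948)*(45512 - 13595))/(-324764 - 1174*(-66)) = (30198 + 250886*31917)/(-324764 + 77484) = (30198 + 8007528462)/(-247280) = 8007558660*(-1/247280) = -400377933/12364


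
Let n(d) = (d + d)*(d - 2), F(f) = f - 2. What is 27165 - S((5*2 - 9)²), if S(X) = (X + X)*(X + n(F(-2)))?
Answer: 27067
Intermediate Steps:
F(f) = -2 + f
n(d) = 2*d*(-2 + d) (n(d) = (2*d)*(-2 + d) = 2*d*(-2 + d))
S(X) = 2*X*(48 + X) (S(X) = (X + X)*(X + 2*(-2 - 2)*(-2 + (-2 - 2))) = (2*X)*(X + 2*(-4)*(-2 - 4)) = (2*X)*(X + 2*(-4)*(-6)) = (2*X)*(X + 48) = (2*X)*(48 + X) = 2*X*(48 + X))
27165 - S((5*2 - 9)²) = 27165 - 2*(5*2 - 9)²*(48 + (5*2 - 9)²) = 27165 - 2*(10 - 9)²*(48 + (10 - 9)²) = 27165 - 2*1²*(48 + 1²) = 27165 - 2*(48 + 1) = 27165 - 2*49 = 27165 - 1*98 = 27165 - 98 = 27067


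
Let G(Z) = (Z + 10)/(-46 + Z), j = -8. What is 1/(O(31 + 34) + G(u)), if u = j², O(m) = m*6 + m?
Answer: 9/4132 ≈ 0.0021781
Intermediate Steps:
O(m) = 7*m (O(m) = 6*m + m = 7*m)
u = 64 (u = (-8)² = 64)
G(Z) = (10 + Z)/(-46 + Z)
1/(O(31 + 34) + G(u)) = 1/(7*(31 + 34) + (10 + 64)/(-46 + 64)) = 1/(7*65 + 74/18) = 1/(455 + (1/18)*74) = 1/(455 + 37/9) = 1/(4132/9) = 9/4132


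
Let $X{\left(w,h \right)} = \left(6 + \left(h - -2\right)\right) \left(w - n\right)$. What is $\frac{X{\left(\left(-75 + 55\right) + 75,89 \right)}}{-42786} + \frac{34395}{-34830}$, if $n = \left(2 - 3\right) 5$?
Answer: $- \frac{6201241}{5519394} \approx -1.1235$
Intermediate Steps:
$n = -5$ ($n = \left(2 - 3\right) 5 = \left(-1\right) 5 = -5$)
$X{\left(w,h \right)} = \left(5 + w\right) \left(8 + h\right)$ ($X{\left(w,h \right)} = \left(6 + \left(h - -2\right)\right) \left(w - -5\right) = \left(6 + \left(h + 2\right)\right) \left(w + 5\right) = \left(6 + \left(2 + h\right)\right) \left(5 + w\right) = \left(8 + h\right) \left(5 + w\right) = \left(5 + w\right) \left(8 + h\right)$)
$\frac{X{\left(\left(-75 + 55\right) + 75,89 \right)}}{-42786} + \frac{34395}{-34830} = \frac{40 + 5 \cdot 89 + 8 \left(\left(-75 + 55\right) + 75\right) + 89 \left(\left(-75 + 55\right) + 75\right)}{-42786} + \frac{34395}{-34830} = \left(40 + 445 + 8 \left(-20 + 75\right) + 89 \left(-20 + 75\right)\right) \left(- \frac{1}{42786}\right) + 34395 \left(- \frac{1}{34830}\right) = \left(40 + 445 + 8 \cdot 55 + 89 \cdot 55\right) \left(- \frac{1}{42786}\right) - \frac{2293}{2322} = \left(40 + 445 + 440 + 4895\right) \left(- \frac{1}{42786}\right) - \frac{2293}{2322} = 5820 \left(- \frac{1}{42786}\right) - \frac{2293}{2322} = - \frac{970}{7131} - \frac{2293}{2322} = - \frac{6201241}{5519394}$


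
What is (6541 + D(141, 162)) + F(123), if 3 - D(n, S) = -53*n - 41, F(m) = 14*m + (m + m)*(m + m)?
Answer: 76296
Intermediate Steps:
F(m) = 4*m² + 14*m (F(m) = 14*m + (2*m)*(2*m) = 14*m + 4*m² = 4*m² + 14*m)
D(n, S) = 44 + 53*n (D(n, S) = 3 - (-53*n - 41) = 3 - (-41 - 53*n) = 3 + (41 + 53*n) = 44 + 53*n)
(6541 + D(141, 162)) + F(123) = (6541 + (44 + 53*141)) + 2*123*(7 + 2*123) = (6541 + (44 + 7473)) + 2*123*(7 + 246) = (6541 + 7517) + 2*123*253 = 14058 + 62238 = 76296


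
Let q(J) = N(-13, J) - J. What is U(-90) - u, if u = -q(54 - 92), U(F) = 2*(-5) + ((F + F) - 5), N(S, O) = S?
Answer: -170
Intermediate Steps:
q(J) = -13 - J
U(F) = -15 + 2*F (U(F) = -10 + (2*F - 5) = -10 + (-5 + 2*F) = -15 + 2*F)
u = -25 (u = -(-13 - (54 - 92)) = -(-13 - 1*(-38)) = -(-13 + 38) = -1*25 = -25)
U(-90) - u = (-15 + 2*(-90)) - 1*(-25) = (-15 - 180) + 25 = -195 + 25 = -170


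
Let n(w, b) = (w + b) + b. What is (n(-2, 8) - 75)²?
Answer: 3721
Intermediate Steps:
n(w, b) = w + 2*b (n(w, b) = (b + w) + b = w + 2*b)
(n(-2, 8) - 75)² = ((-2 + 2*8) - 75)² = ((-2 + 16) - 75)² = (14 - 75)² = (-61)² = 3721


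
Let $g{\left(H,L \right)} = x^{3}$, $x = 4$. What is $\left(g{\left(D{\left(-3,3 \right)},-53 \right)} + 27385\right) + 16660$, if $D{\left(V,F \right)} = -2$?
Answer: $44109$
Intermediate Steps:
$g{\left(H,L \right)} = 64$ ($g{\left(H,L \right)} = 4^{3} = 64$)
$\left(g{\left(D{\left(-3,3 \right)},-53 \right)} + 27385\right) + 16660 = \left(64 + 27385\right) + 16660 = 27449 + 16660 = 44109$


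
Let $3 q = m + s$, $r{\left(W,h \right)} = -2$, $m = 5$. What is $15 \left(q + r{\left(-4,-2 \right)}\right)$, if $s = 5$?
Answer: $20$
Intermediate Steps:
$q = \frac{10}{3}$ ($q = \frac{5 + 5}{3} = \frac{1}{3} \cdot 10 = \frac{10}{3} \approx 3.3333$)
$15 \left(q + r{\left(-4,-2 \right)}\right) = 15 \left(\frac{10}{3} - 2\right) = 15 \cdot \frac{4}{3} = 20$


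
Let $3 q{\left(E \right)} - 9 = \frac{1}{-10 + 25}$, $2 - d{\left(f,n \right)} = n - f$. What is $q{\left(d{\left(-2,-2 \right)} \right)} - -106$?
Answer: $\frac{4906}{45} \approx 109.02$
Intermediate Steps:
$d{\left(f,n \right)} = 2 + f - n$ ($d{\left(f,n \right)} = 2 - \left(n - f\right) = 2 + \left(f - n\right) = 2 + f - n$)
$q{\left(E \right)} = \frac{136}{45}$ ($q{\left(E \right)} = 3 + \frac{1}{3 \left(-10 + 25\right)} = 3 + \frac{1}{3 \cdot 15} = 3 + \frac{1}{3} \cdot \frac{1}{15} = 3 + \frac{1}{45} = \frac{136}{45}$)
$q{\left(d{\left(-2,-2 \right)} \right)} - -106 = \frac{136}{45} - -106 = \frac{136}{45} + 106 = \frac{4906}{45}$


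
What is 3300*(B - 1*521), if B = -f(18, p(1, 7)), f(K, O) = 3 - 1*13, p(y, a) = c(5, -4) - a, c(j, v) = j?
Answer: -1686300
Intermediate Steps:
p(y, a) = 5 - a
f(K, O) = -10 (f(K, O) = 3 - 13 = -10)
B = 10 (B = -1*(-10) = 10)
3300*(B - 1*521) = 3300*(10 - 1*521) = 3300*(10 - 521) = 3300*(-511) = -1686300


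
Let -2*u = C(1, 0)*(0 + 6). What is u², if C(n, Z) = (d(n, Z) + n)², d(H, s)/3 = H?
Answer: 2304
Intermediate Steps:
d(H, s) = 3*H
C(n, Z) = 16*n² (C(n, Z) = (3*n + n)² = (4*n)² = 16*n²)
u = -48 (u = -16*1²*(0 + 6)/2 = -16*1*6/2 = -8*6 = -½*96 = -48)
u² = (-48)² = 2304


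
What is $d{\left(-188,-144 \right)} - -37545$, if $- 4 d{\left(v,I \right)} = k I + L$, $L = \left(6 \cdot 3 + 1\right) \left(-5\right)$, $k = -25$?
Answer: $\frac{146675}{4} \approx 36669.0$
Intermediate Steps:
$L = -95$ ($L = \left(18 + 1\right) \left(-5\right) = 19 \left(-5\right) = -95$)
$d{\left(v,I \right)} = \frac{95}{4} + \frac{25 I}{4}$ ($d{\left(v,I \right)} = - \frac{- 25 I - 95}{4} = - \frac{-95 - 25 I}{4} = \frac{95}{4} + \frac{25 I}{4}$)
$d{\left(-188,-144 \right)} - -37545 = \left(\frac{95}{4} + \frac{25}{4} \left(-144\right)\right) - -37545 = \left(\frac{95}{4} - 900\right) + 37545 = - \frac{3505}{4} + 37545 = \frac{146675}{4}$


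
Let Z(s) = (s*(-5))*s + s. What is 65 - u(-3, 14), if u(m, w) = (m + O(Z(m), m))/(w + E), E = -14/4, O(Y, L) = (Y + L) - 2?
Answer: 211/3 ≈ 70.333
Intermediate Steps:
Z(s) = s - 5*s² (Z(s) = (-5*s)*s + s = -5*s² + s = s - 5*s²)
O(Y, L) = -2 + L + Y (O(Y, L) = (L + Y) - 2 = -2 + L + Y)
E = -7/2 (E = -14*¼ = -7/2 ≈ -3.5000)
u(m, w) = (-2 + 2*m + m*(1 - 5*m))/(-7/2 + w) (u(m, w) = (m + (-2 + m + m*(1 - 5*m)))/(w - 7/2) = (-2 + 2*m + m*(1 - 5*m))/(-7/2 + w))
65 - u(-3, 14) = 65 - 2*(-2 - 5*(-3)² + 3*(-3))/(-7 + 2*14) = 65 - 2*(-2 - 5*9 - 9)/(-7 + 28) = 65 - 2*(-2 - 45 - 9)/21 = 65 - 2*(-56)/21 = 65 - 1*(-16/3) = 65 + 16/3 = 211/3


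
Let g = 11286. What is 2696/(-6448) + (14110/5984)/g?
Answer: -334530371/800493408 ≈ -0.41791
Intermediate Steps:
2696/(-6448) + (14110/5984)/g = 2696/(-6448) + (14110/5984)/11286 = 2696*(-1/6448) + (14110*(1/5984))*(1/11286) = -337/806 + (415/176)*(1/11286) = -337/806 + 415/1986336 = -334530371/800493408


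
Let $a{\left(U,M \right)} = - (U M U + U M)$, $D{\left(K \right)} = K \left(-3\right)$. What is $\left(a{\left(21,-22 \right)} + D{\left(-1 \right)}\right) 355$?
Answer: $3609285$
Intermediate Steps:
$D{\left(K \right)} = - 3 K$
$a{\left(U,M \right)} = - M U - M U^{2}$ ($a{\left(U,M \right)} = - (M U U + M U) = - (M U^{2} + M U) = - (M U + M U^{2}) = - M U - M U^{2}$)
$\left(a{\left(21,-22 \right)} + D{\left(-1 \right)}\right) 355 = \left(\left(-1\right) \left(-22\right) 21 \left(1 + 21\right) - -3\right) 355 = \left(\left(-1\right) \left(-22\right) 21 \cdot 22 + 3\right) 355 = \left(10164 + 3\right) 355 = 10167 \cdot 355 = 3609285$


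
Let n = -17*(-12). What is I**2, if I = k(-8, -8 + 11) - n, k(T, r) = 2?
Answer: 40804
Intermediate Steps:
n = 204
I = -202 (I = 2 - 1*204 = 2 - 204 = -202)
I**2 = (-202)**2 = 40804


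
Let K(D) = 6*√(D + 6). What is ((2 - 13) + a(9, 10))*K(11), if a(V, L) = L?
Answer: -6*√17 ≈ -24.739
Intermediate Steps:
K(D) = 6*√(6 + D)
((2 - 13) + a(9, 10))*K(11) = ((2 - 13) + 10)*(6*√(6 + 11)) = (-11 + 10)*(6*√17) = -6*√17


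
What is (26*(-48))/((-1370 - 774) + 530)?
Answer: 208/269 ≈ 0.77323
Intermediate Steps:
(26*(-48))/((-1370 - 774) + 530) = -1248/(-2144 + 530) = -1248/(-1614) = -1248*(-1/1614) = 208/269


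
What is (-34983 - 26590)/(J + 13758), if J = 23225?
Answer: -61573/36983 ≈ -1.6649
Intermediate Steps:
(-34983 - 26590)/(J + 13758) = (-34983 - 26590)/(23225 + 13758) = -61573/36983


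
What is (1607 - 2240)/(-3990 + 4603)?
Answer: -633/613 ≈ -1.0326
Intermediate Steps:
(1607 - 2240)/(-3990 + 4603) = -633/613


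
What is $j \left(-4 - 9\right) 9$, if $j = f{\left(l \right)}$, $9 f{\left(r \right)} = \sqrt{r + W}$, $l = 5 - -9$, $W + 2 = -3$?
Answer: $-39$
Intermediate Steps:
$W = -5$ ($W = -2 - 3 = -5$)
$l = 14$ ($l = 5 + 9 = 14$)
$f{\left(r \right)} = \frac{\sqrt{-5 + r}}{9}$ ($f{\left(r \right)} = \frac{\sqrt{r - 5}}{9} = \frac{\sqrt{-5 + r}}{9}$)
$j = \frac{1}{3}$ ($j = \frac{\sqrt{-5 + 14}}{9} = \frac{\sqrt{9}}{9} = \frac{1}{9} \cdot 3 = \frac{1}{3} \approx 0.33333$)
$j \left(-4 - 9\right) 9 = \frac{-4 - 9}{3} \cdot 9 = \frac{1}{3} \left(-13\right) 9 = \left(- \frac{13}{3}\right) 9 = -39$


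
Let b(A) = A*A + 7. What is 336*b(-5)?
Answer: 10752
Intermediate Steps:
b(A) = 7 + A**2 (b(A) = A**2 + 7 = 7 + A**2)
336*b(-5) = 336*(7 + (-5)**2) = 336*(7 + 25) = 336*32 = 10752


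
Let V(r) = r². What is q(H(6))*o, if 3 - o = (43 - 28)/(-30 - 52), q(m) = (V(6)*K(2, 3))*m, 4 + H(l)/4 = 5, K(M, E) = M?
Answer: 37584/41 ≈ 916.68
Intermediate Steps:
H(l) = 4 (H(l) = -16 + 4*5 = -16 + 20 = 4)
q(m) = 72*m (q(m) = (6²*2)*m = (36*2)*m = 72*m)
o = 261/82 (o = 3 - (43 - 28)/(-30 - 52) = 3 - 15/(-82) = 3 - 15*(-1)/82 = 3 - 1*(-15/82) = 3 + 15/82 = 261/82 ≈ 3.1829)
q(H(6))*o = (72*4)*(261/82) = 288*(261/82) = 37584/41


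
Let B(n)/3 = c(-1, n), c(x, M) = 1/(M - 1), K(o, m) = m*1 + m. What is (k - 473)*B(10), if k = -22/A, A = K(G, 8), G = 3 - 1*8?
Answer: -1265/8 ≈ -158.13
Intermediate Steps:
G = -5 (G = 3 - 8 = -5)
K(o, m) = 2*m (K(o, m) = m + m = 2*m)
A = 16 (A = 2*8 = 16)
c(x, M) = 1/(-1 + M)
B(n) = 3/(-1 + n)
k = -11/8 (k = -22/16 = -22*1/16 = -11/8 ≈ -1.3750)
(k - 473)*B(10) = (-11/8 - 473)*(3/(-1 + 10)) = -11385/(8*9) = -3795/8*1/3 = -1265/8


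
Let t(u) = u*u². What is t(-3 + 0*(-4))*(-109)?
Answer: 2943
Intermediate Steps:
t(u) = u³
t(-3 + 0*(-4))*(-109) = (-3 + 0*(-4))³*(-109) = (-3 + 0)³*(-109) = (-3)³*(-109) = -27*(-109) = 2943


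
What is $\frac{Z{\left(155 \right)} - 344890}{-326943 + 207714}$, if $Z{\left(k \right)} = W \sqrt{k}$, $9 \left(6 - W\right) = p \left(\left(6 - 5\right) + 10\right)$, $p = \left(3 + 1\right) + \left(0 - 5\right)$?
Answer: $\frac{344890}{119229} - \frac{65 \sqrt{155}}{1073061} \approx 2.8919$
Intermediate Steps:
$p = -1$ ($p = 4 - 5 = -1$)
$W = \frac{65}{9}$ ($W = 6 - \frac{\left(-1\right) \left(\left(6 - 5\right) + 10\right)}{9} = 6 - \frac{\left(-1\right) \left(1 + 10\right)}{9} = 6 - \frac{\left(-1\right) 11}{9} = 6 - - \frac{11}{9} = 6 + \frac{11}{9} = \frac{65}{9} \approx 7.2222$)
$Z{\left(k \right)} = \frac{65 \sqrt{k}}{9}$
$\frac{Z{\left(155 \right)} - 344890}{-326943 + 207714} = \frac{\frac{65 \sqrt{155}}{9} - 344890}{-326943 + 207714} = \frac{-344890 + \frac{65 \sqrt{155}}{9}}{-119229} = \left(-344890 + \frac{65 \sqrt{155}}{9}\right) \left(- \frac{1}{119229}\right) = \frac{344890}{119229} - \frac{65 \sqrt{155}}{1073061}$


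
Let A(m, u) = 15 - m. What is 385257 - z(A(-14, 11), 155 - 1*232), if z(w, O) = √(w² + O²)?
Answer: 385257 - √6770 ≈ 3.8517e+5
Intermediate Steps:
z(w, O) = √(O² + w²)
385257 - z(A(-14, 11), 155 - 1*232) = 385257 - √((155 - 1*232)² + (15 - 1*(-14))²) = 385257 - √((155 - 232)² + (15 + 14)²) = 385257 - √((-77)² + 29²) = 385257 - √(5929 + 841) = 385257 - √6770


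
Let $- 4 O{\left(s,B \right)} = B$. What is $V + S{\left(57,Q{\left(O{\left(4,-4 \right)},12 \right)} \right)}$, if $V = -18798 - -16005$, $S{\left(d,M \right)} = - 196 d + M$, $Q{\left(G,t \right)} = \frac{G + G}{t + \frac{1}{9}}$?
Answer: $- \frac{1522167}{109} \approx -13965.0$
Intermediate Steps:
$O{\left(s,B \right)} = - \frac{B}{4}$
$Q{\left(G,t \right)} = \frac{2 G}{\frac{1}{9} + t}$ ($Q{\left(G,t \right)} = \frac{2 G}{t + \frac{1}{9}} = \frac{2 G}{\frac{1}{9} + t}$)
$S{\left(d,M \right)} = M - 196 d$
$V = -2793$ ($V = -18798 + 16005 = -2793$)
$V + S{\left(57,Q{\left(O{\left(4,-4 \right)},12 \right)} \right)} = -2793 - \left(11172 - \frac{18 \left(\left(- \frac{1}{4}\right) \left(-4\right)\right)}{1 + 9 \cdot 12}\right) = -2793 - \left(11172 - \frac{18}{1 + 108}\right) = -2793 - \left(11172 - \frac{18}{109}\right) = -2793 + \left(\frac{18}{109} - 11172\right) = -2793 - \frac{1217730}{109} = - \frac{1522167}{109}$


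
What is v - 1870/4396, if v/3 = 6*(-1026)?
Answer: -40593599/2198 ≈ -18468.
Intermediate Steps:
v = -18468 (v = 3*(6*(-1026)) = 3*(-6156) = -18468)
v - 1870/4396 = -18468 - 1870/4396 = -18468 - 1870*1/4396 = -18468 - 935/2198 = -40593599/2198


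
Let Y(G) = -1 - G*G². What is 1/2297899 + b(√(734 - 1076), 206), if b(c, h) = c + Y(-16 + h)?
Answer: -15761291538898/2297899 + 3*I*√38 ≈ -6.859e+6 + 18.493*I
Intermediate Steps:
Y(G) = -1 - G³
b(c, h) = -1 + c - (-16 + h)³ (b(c, h) = c + (-1 - (-16 + h)³) = -1 + c - (-16 + h)³)
1/2297899 + b(√(734 - 1076), 206) = 1/2297899 + (-1 + √(734 - 1076) - (-16 + 206)³) = 1/2297899 + (-1 + √(-342) - 1*190³) = 1/2297899 + (-1 + 3*I*√38 - 1*6859000) = 1/2297899 + (-1 + 3*I*√38 - 6859000) = 1/2297899 + (-6859001 + 3*I*√38) = -15761291538898/2297899 + 3*I*√38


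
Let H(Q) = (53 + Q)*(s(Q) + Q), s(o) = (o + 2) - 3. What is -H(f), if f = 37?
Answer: -6570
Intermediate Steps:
s(o) = -1 + o (s(o) = (2 + o) - 3 = -1 + o)
H(Q) = (-1 + 2*Q)*(53 + Q) (H(Q) = (53 + Q)*((-1 + Q) + Q) = (53 + Q)*(-1 + 2*Q) = (-1 + 2*Q)*(53 + Q))
-H(f) = -(-53 + 2*37**2 + 105*37) = -(-53 + 2*1369 + 3885) = -(-53 + 2738 + 3885) = -1*6570 = -6570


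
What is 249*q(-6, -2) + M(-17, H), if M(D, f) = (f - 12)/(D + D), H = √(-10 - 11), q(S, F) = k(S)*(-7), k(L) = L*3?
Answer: 533364/17 - I*√21/34 ≈ 31374.0 - 0.13478*I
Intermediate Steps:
k(L) = 3*L
q(S, F) = -21*S (q(S, F) = (3*S)*(-7) = -21*S)
H = I*√21 (H = √(-21) = I*√21 ≈ 4.5826*I)
M(D, f) = (-12 + f)/(2*D) (M(D, f) = (-12 + f)/((2*D)) = (-12 + f)*(1/(2*D)) = (-12 + f)/(2*D))
249*q(-6, -2) + M(-17, H) = 249*(-21*(-6)) + (½)*(-12 + I*√21)/(-17) = 249*126 + (½)*(-1/17)*(-12 + I*√21) = 31374 + (6/17 - I*√21/34) = 533364/17 - I*√21/34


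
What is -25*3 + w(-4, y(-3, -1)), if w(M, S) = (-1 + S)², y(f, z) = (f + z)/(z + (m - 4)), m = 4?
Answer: -66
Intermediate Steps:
y(f, z) = (f + z)/z (y(f, z) = (f + z)/(z + (4 - 4)) = (f + z)/(z + 0) = (f + z)/z)
-25*3 + w(-4, y(-3, -1)) = -25*3 + (-1 + (-3 - 1)/(-1))² = -75 + (-1 - 1*(-4))² = -75 + (-1 + 4)² = -75 + 3² = -75 + 9 = -66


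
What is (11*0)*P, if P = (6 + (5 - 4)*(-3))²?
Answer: 0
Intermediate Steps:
P = 9 (P = (6 + 1*(-3))² = (6 - 3)² = 3² = 9)
(11*0)*P = (11*0)*9 = 0*9 = 0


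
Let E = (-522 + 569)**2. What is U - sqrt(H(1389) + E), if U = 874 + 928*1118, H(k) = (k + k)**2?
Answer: 1038378 - sqrt(7719493) ≈ 1.0356e+6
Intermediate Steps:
E = 2209 (E = 47**2 = 2209)
H(k) = 4*k**2 (H(k) = (2*k)**2 = 4*k**2)
U = 1038378 (U = 874 + 1037504 = 1038378)
U - sqrt(H(1389) + E) = 1038378 - sqrt(4*1389**2 + 2209) = 1038378 - sqrt(4*1929321 + 2209) = 1038378 - sqrt(7717284 + 2209) = 1038378 - sqrt(7719493)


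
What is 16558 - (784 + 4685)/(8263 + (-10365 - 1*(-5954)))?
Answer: 21258649/1284 ≈ 16557.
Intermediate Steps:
16558 - (784 + 4685)/(8263 + (-10365 - 1*(-5954))) = 16558 - 5469/(8263 + (-10365 + 5954)) = 16558 - 5469/(8263 - 4411) = 16558 - 5469/3852 = 16558 - 1*1823/1284 = 16558 - 1823/1284 = 21258649/1284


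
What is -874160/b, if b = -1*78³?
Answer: 109270/59319 ≈ 1.8421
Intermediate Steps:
b = -474552 (b = -1*474552 = -474552)
-874160/b = -874160/(-474552) = -874160*(-1/474552) = 109270/59319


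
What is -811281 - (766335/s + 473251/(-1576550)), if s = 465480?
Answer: -19845385768712759/24461749800 ≈ -8.1128e+5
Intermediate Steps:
-811281 - (766335/s + 473251/(-1576550)) = -811281 - (766335/465480 + 473251/(-1576550)) = -811281 - (766335*(1/465480) + 473251*(-1/1576550)) = -811281 - (51089/31032 - 473251/1576550) = -811281 - 1*32929218959/24461749800 = -811281 - 32929218959/24461749800 = -19845385768712759/24461749800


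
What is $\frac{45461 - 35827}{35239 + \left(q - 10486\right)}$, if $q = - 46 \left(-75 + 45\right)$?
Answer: $\frac{9634}{26133} \approx 0.36865$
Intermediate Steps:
$q = 1380$ ($q = \left(-46\right) \left(-30\right) = 1380$)
$\frac{45461 - 35827}{35239 + \left(q - 10486\right)} = \frac{45461 - 35827}{35239 + \left(1380 - 10486\right)} = \frac{9634}{35239 - 9106} = \frac{9634}{26133}$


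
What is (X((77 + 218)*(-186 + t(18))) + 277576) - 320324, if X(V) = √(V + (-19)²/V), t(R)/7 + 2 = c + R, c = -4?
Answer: -42748 + I*√27243740591490/30090 ≈ -42748.0 + 173.46*I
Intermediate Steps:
t(R) = -42 + 7*R (t(R) = -14 + 7*(-4 + R) = -14 + (-28 + 7*R) = -42 + 7*R)
X(V) = √(V + 361/V)
(X((77 + 218)*(-186 + t(18))) + 277576) - 320324 = (√((77 + 218)*(-186 + (-42 + 7*18)) + 361/(((77 + 218)*(-186 + (-42 + 7*18))))) + 277576) - 320324 = (√(295*(-186 + (-42 + 126)) + 361/((295*(-186 + (-42 + 126))))) + 277576) - 320324 = (√(295*(-186 + 84) + 361/((295*(-186 + 84)))) + 277576) - 320324 = (√(295*(-102) + 361/((295*(-102)))) + 277576) - 320324 = (√(-30090 + 361/(-30090)) + 277576) - 320324 = (√(-30090 + 361*(-1/30090)) + 277576) - 320324 = (√(-30090 - 361/30090) + 277576) - 320324 = (√(-905408461/30090) + 277576) - 320324 = (I*√27243740591490/30090 + 277576) - 320324 = (277576 + I*√27243740591490/30090) - 320324 = -42748 + I*√27243740591490/30090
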